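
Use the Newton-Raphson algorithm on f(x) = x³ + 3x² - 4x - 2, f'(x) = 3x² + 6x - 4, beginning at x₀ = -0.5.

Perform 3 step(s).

f(x) = x³ + 3x² - 4x - 2
f'(x) = 3x² + 6x - 4
x₀ = -0.5

Newton-Raphson formula: x_{n+1} = x_n - f(x_n)/f'(x_n)

Iteration 1:
  f(-0.500000) = 0.625000
  f'(-0.500000) = -6.250000
  x_1 = -0.500000 - 0.625000/(-6.250000) = -0.400000
Iteration 2:
  f(-0.400000) = 0.016000
  f'(-0.400000) = -5.920000
  x_2 = -0.400000 - 0.016000/(-5.920000) = -0.397297
Iteration 3:
  f(-0.397297) = 0.000013
  f'(-0.397297) = -5.910248
  x_3 = -0.397297 - 0.000013/(-5.910248) = -0.397295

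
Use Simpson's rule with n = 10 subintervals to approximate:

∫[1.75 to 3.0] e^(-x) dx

f(x) = e^(-x)
a = 1.75, b = 3.0, n = 10
h = (b - a)/n = 0.125000

Simpson's rule: (h/3)[f(x₀) + 4f(x₁) + 2f(x₂) + ... + f(xₙ)]

x_0 = 1.7500, f(x_0) = 0.173774, coefficient = 1
x_1 = 1.8750, f(x_1) = 0.153355, coefficient = 4
x_2 = 2.0000, f(x_2) = 0.135335, coefficient = 2
x_3 = 2.1250, f(x_3) = 0.119433, coefficient = 4
x_4 = 2.2500, f(x_4) = 0.105399, coefficient = 2
x_5 = 2.3750, f(x_5) = 0.093014, coefficient = 4
x_6 = 2.5000, f(x_6) = 0.082085, coefficient = 2
x_7 = 2.6250, f(x_7) = 0.072440, coefficient = 4
x_8 = 2.7500, f(x_8) = 0.063928, coefficient = 2
x_9 = 2.8750, f(x_9) = 0.056416, coefficient = 4
x_10 = 3.0000, f(x_10) = 0.049787, coefficient = 1

I ≈ (0.125000/3) × 2.975689 = 0.123987
Exact value: 0.123987
Error: 0.000000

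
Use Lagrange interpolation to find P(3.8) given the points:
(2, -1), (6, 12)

Lagrange interpolation formula:
P(x) = Σ yᵢ × Lᵢ(x)
where Lᵢ(x) = Π_{j≠i} (x - xⱼ)/(xᵢ - xⱼ)

L_0(3.8) = (3.8 - 6)/(2 - 6) = 0.550000
L_1(3.8) = (3.8 - 2)/(6 - 2) = 0.450000

P(3.8) = (-1)×L_0(3.8) + 12×L_1(3.8)
P(3.8) = 4.850000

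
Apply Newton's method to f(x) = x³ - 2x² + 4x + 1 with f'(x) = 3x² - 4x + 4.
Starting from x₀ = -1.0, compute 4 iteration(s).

f(x) = x³ - 2x² + 4x + 1
f'(x) = 3x² - 4x + 4
x₀ = -1.0

Newton-Raphson formula: x_{n+1} = x_n - f(x_n)/f'(x_n)

Iteration 1:
  f(-1.000000) = -6.000000
  f'(-1.000000) = 11.000000
  x_1 = -1.000000 - (-6.000000)/11.000000 = -0.454545
Iteration 2:
  f(-0.454545) = -1.325319
  f'(-0.454545) = 6.438017
  x_2 = -0.454545 - (-1.325319)/6.438017 = -0.248687
Iteration 3:
  f(-0.248687) = -0.133819
  f'(-0.248687) = 5.180284
  x_3 = -0.248687 - (-0.133819)/5.180284 = -0.222855
Iteration 4:
  f(-0.222855) = -0.001815
  f'(-0.222855) = 5.040412
  x_4 = -0.222855 - (-0.001815)/5.040412 = -0.222495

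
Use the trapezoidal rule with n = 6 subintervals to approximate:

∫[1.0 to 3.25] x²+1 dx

f(x) = x²+1
a = 1.0, b = 3.25, n = 6
h = (b - a)/n = 0.375000

Trapezoidal rule: (h/2)[f(x₀) + 2f(x₁) + 2f(x₂) + ... + f(xₙ)]

x_0 = 1.0000, f(x_0) = 2.000000, coefficient = 1
x_1 = 1.3750, f(x_1) = 2.890625, coefficient = 2
x_2 = 1.7500, f(x_2) = 4.062500, coefficient = 2
x_3 = 2.1250, f(x_3) = 5.515625, coefficient = 2
x_4 = 2.5000, f(x_4) = 7.250000, coefficient = 2
x_5 = 2.8750, f(x_5) = 9.265625, coefficient = 2
x_6 = 3.2500, f(x_6) = 11.562500, coefficient = 1

I ≈ (0.375000/2) × 71.531250 = 13.412109
Exact value: 13.359375
Error: 0.052734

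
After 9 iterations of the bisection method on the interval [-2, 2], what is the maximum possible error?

Bisection error bound: |error| ≤ (b-a)/2^n
|error| ≤ (2 - (-2))/2^9 = 4/2^9
|error| ≤ 0.0078125000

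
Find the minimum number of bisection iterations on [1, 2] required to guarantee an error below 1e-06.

We need (b-a)/2^n ≤ 1e-06
(2 - 1)/2^n ≤ 1e-06
1/2^n ≤ 1e-06
2^n ≥ 1000000
n ≥ log₂(1000000) = 19.93
n ≥ 20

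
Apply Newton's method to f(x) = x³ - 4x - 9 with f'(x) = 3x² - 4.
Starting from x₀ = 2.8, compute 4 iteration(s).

f(x) = x³ - 4x - 9
f'(x) = 3x² - 4
x₀ = 2.8

Newton-Raphson formula: x_{n+1} = x_n - f(x_n)/f'(x_n)

Iteration 1:
  f(2.800000) = 1.752000
  f'(2.800000) = 19.520000
  x_1 = 2.800000 - 1.752000/19.520000 = 2.710246
Iteration 2:
  f(2.710246) = 0.066946
  f'(2.710246) = 18.036299
  x_2 = 2.710246 - 0.066946/18.036299 = 2.706534
Iteration 3:
  f(2.706534) = 0.000112
  f'(2.706534) = 17.975982
  x_3 = 2.706534 - 0.000112/17.975982 = 2.706528
Iteration 4:
  f(2.706528) = 0.000000
  f'(2.706528) = 17.975881
  x_4 = 2.706528 - 0.000000/17.975881 = 2.706528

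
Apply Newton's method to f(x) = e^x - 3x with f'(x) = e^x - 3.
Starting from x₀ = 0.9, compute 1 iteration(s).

f(x) = e^x - 3x
f'(x) = e^x - 3
x₀ = 0.9

Newton-Raphson formula: x_{n+1} = x_n - f(x_n)/f'(x_n)

Iteration 1:
  f(0.900000) = -0.240397
  f'(0.900000) = -0.540397
  x_1 = 0.900000 - (-0.240397)/(-0.540397) = 0.455148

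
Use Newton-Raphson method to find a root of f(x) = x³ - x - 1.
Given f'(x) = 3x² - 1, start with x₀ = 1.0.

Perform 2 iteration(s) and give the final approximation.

f(x) = x³ - x - 1
f'(x) = 3x² - 1
x₀ = 1.0

Newton-Raphson formula: x_{n+1} = x_n - f(x_n)/f'(x_n)

Iteration 1:
  f(1.000000) = -1.000000
  f'(1.000000) = 2.000000
  x_1 = 1.000000 - (-1.000000)/2.000000 = 1.500000
Iteration 2:
  f(1.500000) = 0.875000
  f'(1.500000) = 5.750000
  x_2 = 1.500000 - 0.875000/5.750000 = 1.347826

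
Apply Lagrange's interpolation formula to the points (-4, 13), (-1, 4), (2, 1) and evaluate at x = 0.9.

Lagrange interpolation formula:
P(x) = Σ yᵢ × Lᵢ(x)
where Lᵢ(x) = Π_{j≠i} (x - xⱼ)/(xᵢ - xⱼ)

L_0(0.9) = (0.9 - (-1))/(-4 - (-1)) × (0.9 - 2)/(-4 - 2) = -0.116111
L_1(0.9) = (0.9 - (-4))/(-1 - (-4)) × (0.9 - 2)/(-1 - 2) = 0.598889
L_2(0.9) = (0.9 - (-4))/(2 - (-4)) × (0.9 - (-1))/(2 - (-1)) = 0.517222

P(0.9) = 13×L_0(0.9) + 4×L_1(0.9) + 1×L_2(0.9)
P(0.9) = 1.403333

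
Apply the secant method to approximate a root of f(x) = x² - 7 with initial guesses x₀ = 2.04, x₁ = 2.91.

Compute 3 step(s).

f(x) = x² - 7
x₀ = 2.04, x₁ = 2.91

Secant formula: x_{n+1} = x_n - f(x_n)(x_n - x_{n-1})/(f(x_n) - f(x_{n-1}))

Iteration 1:
  f(2.040000) = -2.838400
  f(2.910000) = 1.468100
  x_2 = 2.910000 - 1.468100×(2.910000 - 2.040000)/(1.468100 - (-2.838400))
       = 2.613414
Iteration 2:
  f(2.910000) = 1.468100
  f(2.613414) = -0.170067
  x_3 = 2.613414 - (-0.170067)×(2.613414 - 2.910000)/(-0.170067 - 1.468100)
       = 2.644204
Iteration 3:
  f(2.613414) = -0.170067
  f(2.644204) = -0.008184
  x_4 = 2.644204 - (-0.008184)×(2.644204 - 2.613414)/(-0.008184 - (-0.170067))
       = 2.645761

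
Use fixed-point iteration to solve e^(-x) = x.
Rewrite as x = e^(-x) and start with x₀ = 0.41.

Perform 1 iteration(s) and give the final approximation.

Equation: e^(-x) = x
Fixed-point form: x = e^(-x)
x₀ = 0.41

x_1 = g(0.410000) = 0.663650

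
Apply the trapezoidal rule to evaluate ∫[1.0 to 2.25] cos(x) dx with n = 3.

f(x) = cos(x)
a = 1.0, b = 2.25, n = 3
h = (b - a)/n = 0.416667

Trapezoidal rule: (h/2)[f(x₀) + 2f(x₁) + 2f(x₂) + ... + f(xₙ)]

x_0 = 1.0000, f(x_0) = 0.540302, coefficient = 1
x_1 = 1.4167, f(x_1) = 0.153520, coefficient = 2
x_2 = 1.8333, f(x_2) = -0.259531, coefficient = 2
x_3 = 2.2500, f(x_3) = -0.628174, coefficient = 1

I ≈ (0.416667/2) × -0.299894 = -0.062478
Exact value: -0.063398
Error: 0.000920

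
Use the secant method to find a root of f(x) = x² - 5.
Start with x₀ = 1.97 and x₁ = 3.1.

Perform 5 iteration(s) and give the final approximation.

f(x) = x² - 5
x₀ = 1.97, x₁ = 3.1

Secant formula: x_{n+1} = x_n - f(x_n)(x_n - x_{n-1})/(f(x_n) - f(x_{n-1}))

Iteration 1:
  f(1.970000) = -1.119100
  f(3.100000) = 4.610000
  x_2 = 3.100000 - 4.610000×(3.100000 - 1.970000)/(4.610000 - (-1.119100))
       = 2.190730
Iteration 2:
  f(3.100000) = 4.610000
  f(2.190730) = -0.200703
  x_3 = 2.190730 - (-0.200703)×(2.190730 - 3.100000)/(-0.200703 - 4.610000)
       = 2.228665
Iteration 3:
  f(2.190730) = -0.200703
  f(2.228665) = -0.033054
  x_4 = 2.228665 - (-0.033054)×(2.228665 - 2.190730)/(-0.033054 - (-0.200703))
       = 2.236144
Iteration 4:
  f(2.228665) = -0.033054
  f(2.236144) = 0.000340
  x_5 = 2.236144 - 0.000340×(2.236144 - 2.228665)/(0.000340 - (-0.033054))
       = 2.236068
Iteration 5:
  f(2.236144) = 0.000340
  f(2.236068) = -0.000001
  x_6 = 2.236068 - (-0.000001)×(2.236068 - 2.236144)/(-0.000001 - 0.000340)
       = 2.236068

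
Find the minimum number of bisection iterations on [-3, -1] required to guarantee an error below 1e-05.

We need (b-a)/2^n ≤ 1e-05
(-1 - (-3))/2^n ≤ 1e-05
2/2^n ≤ 1e-05
2^n ≥ 200000
n ≥ log₂(200000) = 17.61
n ≥ 18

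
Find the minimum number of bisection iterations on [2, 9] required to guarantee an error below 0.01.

We need (b-a)/2^n ≤ 0.01
(9 - 2)/2^n ≤ 0.01
7/2^n ≤ 0.01
2^n ≥ 700
n ≥ log₂(700) = 9.45
n ≥ 10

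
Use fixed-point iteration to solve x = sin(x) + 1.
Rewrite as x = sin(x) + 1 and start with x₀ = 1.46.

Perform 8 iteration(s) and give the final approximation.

Equation: x = sin(x) + 1
Fixed-point form: x = sin(x) + 1
x₀ = 1.46

x_1 = g(1.460000) = 1.993868
x_2 = g(1.993868) = 1.911832
x_3 = g(1.911832) = 1.942409
x_4 = g(1.942409) = 1.931743
x_5 = g(1.931743) = 1.935563
x_6 = g(1.935563) = 1.934207
x_7 = g(1.934207) = 1.934690
x_8 = g(1.934690) = 1.934518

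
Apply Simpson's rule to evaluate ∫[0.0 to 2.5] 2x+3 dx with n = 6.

f(x) = 2x+3
a = 0.0, b = 2.5, n = 6
h = (b - a)/n = 0.416667

Simpson's rule: (h/3)[f(x₀) + 4f(x₁) + 2f(x₂) + ... + f(xₙ)]

x_0 = 0.0000, f(x_0) = 3.000000, coefficient = 1
x_1 = 0.4167, f(x_1) = 3.833333, coefficient = 4
x_2 = 0.8333, f(x_2) = 4.666667, coefficient = 2
x_3 = 1.2500, f(x_3) = 5.500000, coefficient = 4
x_4 = 1.6667, f(x_4) = 6.333333, coefficient = 2
x_5 = 2.0833, f(x_5) = 7.166667, coefficient = 4
x_6 = 2.5000, f(x_6) = 8.000000, coefficient = 1

I ≈ (0.416667/3) × 99.000000 = 13.750000
Exact value: 13.750000
Error: 0.000000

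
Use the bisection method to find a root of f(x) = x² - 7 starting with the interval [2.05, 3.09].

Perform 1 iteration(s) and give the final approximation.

f(x) = x² - 7
Initial interval: [2.05, 3.09]

Iteration 1:
  c_1 = (2.050000 + 3.090000)/2 = 2.570000
  f(c_1) = f(2.570000) = -0.395100
  f(a) × f(c) ≥ 0, new interval: [2.570000, 3.090000]

After 1 iteration(s), the approximation is c_1 = 2.570000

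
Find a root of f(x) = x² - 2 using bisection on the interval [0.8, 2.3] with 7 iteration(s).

f(x) = x² - 2
Initial interval: [0.8, 2.3]

Iteration 1:
  c_1 = (0.800000 + 2.300000)/2 = 1.550000
  f(c_1) = f(1.550000) = 0.402500
  f(a) × f(c) < 0, new interval: [0.800000, 1.550000]
Iteration 2:
  c_2 = (0.800000 + 1.550000)/2 = 1.175000
  f(c_2) = f(1.175000) = -0.619375
  f(a) × f(c) ≥ 0, new interval: [1.175000, 1.550000]
Iteration 3:
  c_3 = (1.175000 + 1.550000)/2 = 1.362500
  f(c_3) = f(1.362500) = -0.143594
  f(a) × f(c) ≥ 0, new interval: [1.362500, 1.550000]
Iteration 4:
  c_4 = (1.362500 + 1.550000)/2 = 1.456250
  f(c_4) = f(1.456250) = 0.120664
  f(a) × f(c) < 0, new interval: [1.362500, 1.456250]
Iteration 5:
  c_5 = (1.362500 + 1.456250)/2 = 1.409375
  f(c_5) = f(1.409375) = -0.013662
  f(a) × f(c) ≥ 0, new interval: [1.409375, 1.456250]
Iteration 6:
  c_6 = (1.409375 + 1.456250)/2 = 1.432812
  f(c_6) = f(1.432812) = 0.052952
  f(a) × f(c) < 0, new interval: [1.409375, 1.432812]
Iteration 7:
  c_7 = (1.409375 + 1.432812)/2 = 1.421094
  f(c_7) = f(1.421094) = 0.019507
  f(a) × f(c) < 0, new interval: [1.409375, 1.421094]

After 7 iteration(s), the approximation is c_7 = 1.421094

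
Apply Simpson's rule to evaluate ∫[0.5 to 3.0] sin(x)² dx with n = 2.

f(x) = sin(x)²
a = 0.5, b = 3.0, n = 2
h = (b - a)/n = 1.250000

Simpson's rule: (h/3)[f(x₀) + 4f(x₁) + 2f(x₂) + ... + f(xₙ)]

x_0 = 0.5000, f(x_0) = 0.229849, coefficient = 1
x_1 = 1.7500, f(x_1) = 0.968228, coefficient = 4
x_2 = 3.0000, f(x_2) = 0.019915, coefficient = 1

I ≈ (1.250000/3) × 4.122677 = 1.717782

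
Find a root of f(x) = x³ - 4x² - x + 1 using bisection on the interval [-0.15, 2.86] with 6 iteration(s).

f(x) = x³ - 4x² - x + 1
Initial interval: [-0.15, 2.86]

Iteration 1:
  c_1 = (-0.150000 + 2.860000)/2 = 1.355000
  f(c_1) = f(1.355000) = -5.211286
  f(a) × f(c) < 0, new interval: [-0.150000, 1.355000]
Iteration 2:
  c_2 = (-0.150000 + 1.355000)/2 = 0.602500
  f(c_2) = f(0.602500) = -0.835814
  f(a) × f(c) < 0, new interval: [-0.150000, 0.602500]
Iteration 3:
  c_3 = (-0.150000 + 0.602500)/2 = 0.226250
  f(c_3) = f(0.226250) = 0.580575
  f(a) × f(c) ≥ 0, new interval: [0.226250, 0.602500]
Iteration 4:
  c_4 = (0.226250 + 0.602500)/2 = 0.414375
  f(c_4) = f(0.414375) = -0.030051
  f(a) × f(c) < 0, new interval: [0.226250, 0.414375]
Iteration 5:
  c_5 = (0.226250 + 0.414375)/2 = 0.320312
  f(c_5) = f(0.320312) = 0.302151
  f(a) × f(c) ≥ 0, new interval: [0.320312, 0.414375]
Iteration 6:
  c_6 = (0.320312 + 0.414375)/2 = 0.367344
  f(c_6) = f(0.367344) = 0.142460
  f(a) × f(c) ≥ 0, new interval: [0.367344, 0.414375]

After 6 iteration(s), the approximation is c_6 = 0.367344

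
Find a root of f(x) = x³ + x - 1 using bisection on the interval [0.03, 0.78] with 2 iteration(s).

f(x) = x³ + x - 1
Initial interval: [0.03, 0.78]

Iteration 1:
  c_1 = (0.030000 + 0.780000)/2 = 0.405000
  f(c_1) = f(0.405000) = -0.528570
  f(a) × f(c) ≥ 0, new interval: [0.405000, 0.780000]
Iteration 2:
  c_2 = (0.405000 + 0.780000)/2 = 0.592500
  f(c_2) = f(0.592500) = -0.199499
  f(a) × f(c) ≥ 0, new interval: [0.592500, 0.780000]

After 2 iteration(s), the approximation is c_2 = 0.592500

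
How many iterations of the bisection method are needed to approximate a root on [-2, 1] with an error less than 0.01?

We need (b-a)/2^n ≤ 0.01
(1 - (-2))/2^n ≤ 0.01
3/2^n ≤ 0.01
2^n ≥ 300
n ≥ log₂(300) = 8.23
n ≥ 9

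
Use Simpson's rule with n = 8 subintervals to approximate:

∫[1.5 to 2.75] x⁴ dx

f(x) = x⁴
a = 1.5, b = 2.75, n = 8
h = (b - a)/n = 0.156250

Simpson's rule: (h/3)[f(x₀) + 4f(x₁) + 2f(x₂) + ... + f(xₙ)]

x_0 = 1.5000, f(x_0) = 5.062500, coefficient = 1
x_1 = 1.6562, f(x_1) = 7.524949, coefficient = 4
x_2 = 1.8125, f(x_2) = 10.792252, coefficient = 2
x_3 = 1.9688, f(x_3) = 15.023194, coefficient = 4
x_4 = 2.1250, f(x_4) = 20.390869, coefficient = 2
x_5 = 2.2812, f(x_5) = 27.082673, coefficient = 4
x_6 = 2.4375, f(x_6) = 35.300308, coefficient = 2
x_7 = 2.5938, f(x_7) = 45.259782, coefficient = 4
x_8 = 2.7500, f(x_8) = 57.191406, coefficient = 1

I ≈ (0.156250/3) × 574.783157 = 29.936623
Exact value: 29.936523
Error: 0.000099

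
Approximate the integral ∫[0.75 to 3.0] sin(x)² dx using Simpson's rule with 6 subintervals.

f(x) = sin(x)²
a = 0.75, b = 3.0, n = 6
h = (b - a)/n = 0.375000

Simpson's rule: (h/3)[f(x₀) + 4f(x₁) + 2f(x₂) + ... + f(xₙ)]

x_0 = 0.7500, f(x_0) = 0.464631, coefficient = 1
x_1 = 1.1250, f(x_1) = 0.814087, coefficient = 4
x_2 = 1.5000, f(x_2) = 0.994996, coefficient = 2
x_3 = 1.8750, f(x_3) = 0.910280, coefficient = 4
x_4 = 2.2500, f(x_4) = 0.605398, coefficient = 2
x_5 = 2.6250, f(x_5) = 0.243957, coefficient = 4
x_6 = 3.0000, f(x_6) = 0.019915, coefficient = 1

I ≈ (0.375000/3) × 11.558630 = 1.444829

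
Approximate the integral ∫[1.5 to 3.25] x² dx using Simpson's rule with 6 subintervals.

f(x) = x²
a = 1.5, b = 3.25, n = 6
h = (b - a)/n = 0.291667

Simpson's rule: (h/3)[f(x₀) + 4f(x₁) + 2f(x₂) + ... + f(xₙ)]

x_0 = 1.5000, f(x_0) = 2.250000, coefficient = 1
x_1 = 1.7917, f(x_1) = 3.210069, coefficient = 4
x_2 = 2.0833, f(x_2) = 4.340278, coefficient = 2
x_3 = 2.3750, f(x_3) = 5.640625, coefficient = 4
x_4 = 2.6667, f(x_4) = 7.111111, coefficient = 2
x_5 = 2.9583, f(x_5) = 8.751736, coefficient = 4
x_6 = 3.2500, f(x_6) = 10.562500, coefficient = 1

I ≈ (0.291667/3) × 106.125000 = 10.317708
Exact value: 10.317708
Error: 0.000000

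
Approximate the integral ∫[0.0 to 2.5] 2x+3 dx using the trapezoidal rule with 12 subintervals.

f(x) = 2x+3
a = 0.0, b = 2.5, n = 12
h = (b - a)/n = 0.208333

Trapezoidal rule: (h/2)[f(x₀) + 2f(x₁) + 2f(x₂) + ... + f(xₙ)]

x_0 = 0.0000, f(x_0) = 3.000000, coefficient = 1
x_1 = 0.2083, f(x_1) = 3.416667, coefficient = 2
x_2 = 0.4167, f(x_2) = 3.833333, coefficient = 2
x_3 = 0.6250, f(x_3) = 4.250000, coefficient = 2
x_4 = 0.8333, f(x_4) = 4.666667, coefficient = 2
x_5 = 1.0417, f(x_5) = 5.083333, coefficient = 2
x_6 = 1.2500, f(x_6) = 5.500000, coefficient = 2
x_7 = 1.4583, f(x_7) = 5.916667, coefficient = 2
x_8 = 1.6667, f(x_8) = 6.333333, coefficient = 2
x_9 = 1.8750, f(x_9) = 6.750000, coefficient = 2
x_10 = 2.0833, f(x_10) = 7.166667, coefficient = 2
x_11 = 2.2917, f(x_11) = 7.583333, coefficient = 2
x_12 = 2.5000, f(x_12) = 8.000000, coefficient = 1

I ≈ (0.208333/2) × 132.000000 = 13.750000
Exact value: 13.750000
Error: 0.000000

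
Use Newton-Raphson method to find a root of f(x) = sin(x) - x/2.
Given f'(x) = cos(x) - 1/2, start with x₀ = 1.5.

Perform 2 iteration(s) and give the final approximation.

f(x) = sin(x) - x/2
f'(x) = cos(x) - 1/2
x₀ = 1.5

Newton-Raphson formula: x_{n+1} = x_n - f(x_n)/f'(x_n)

Iteration 1:
  f(1.500000) = 0.247495
  f'(1.500000) = -0.429263
  x_1 = 1.500000 - 0.247495/(-0.429263) = 2.076558
Iteration 2:
  f(2.076558) = -0.163473
  f'(2.076558) = -0.984474
  x_2 = 2.076558 - (-0.163473)/(-0.984474) = 1.910507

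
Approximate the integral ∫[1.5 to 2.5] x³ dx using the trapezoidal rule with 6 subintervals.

f(x) = x³
a = 1.5, b = 2.5, n = 6
h = (b - a)/n = 0.166667

Trapezoidal rule: (h/2)[f(x₀) + 2f(x₁) + 2f(x₂) + ... + f(xₙ)]

x_0 = 1.5000, f(x_0) = 3.375000, coefficient = 1
x_1 = 1.6667, f(x_1) = 4.629630, coefficient = 2
x_2 = 1.8333, f(x_2) = 6.162037, coefficient = 2
x_3 = 2.0000, f(x_3) = 8.000000, coefficient = 2
x_4 = 2.1667, f(x_4) = 10.171296, coefficient = 2
x_5 = 2.3333, f(x_5) = 12.703704, coefficient = 2
x_6 = 2.5000, f(x_6) = 15.625000, coefficient = 1

I ≈ (0.166667/2) × 102.333333 = 8.527778
Exact value: 8.500000
Error: 0.027778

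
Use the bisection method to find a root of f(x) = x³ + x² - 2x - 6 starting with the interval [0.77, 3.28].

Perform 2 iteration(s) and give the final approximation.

f(x) = x³ + x² - 2x - 6
Initial interval: [0.77, 3.28]

Iteration 1:
  c_1 = (0.770000 + 3.280000)/2 = 2.025000
  f(c_1) = f(2.025000) = 2.354391
  f(a) × f(c) < 0, new interval: [0.770000, 2.025000]
Iteration 2:
  c_2 = (0.770000 + 2.025000)/2 = 1.397500
  f(c_2) = f(1.397500) = -4.112668
  f(a) × f(c) ≥ 0, new interval: [1.397500, 2.025000]

After 2 iteration(s), the approximation is c_2 = 1.397500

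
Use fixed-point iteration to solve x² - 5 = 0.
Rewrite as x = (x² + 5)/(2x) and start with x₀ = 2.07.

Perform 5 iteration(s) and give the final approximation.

Equation: x² - 5 = 0
Fixed-point form: x = (x² + 5)/(2x)
x₀ = 2.07

x_1 = g(2.070000) = 2.242729
x_2 = g(2.242729) = 2.236078
x_3 = g(2.236078) = 2.236068
x_4 = g(2.236068) = 2.236068
x_5 = g(2.236068) = 2.236068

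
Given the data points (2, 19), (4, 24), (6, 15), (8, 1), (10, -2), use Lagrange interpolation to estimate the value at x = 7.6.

Lagrange interpolation formula:
P(x) = Σ yᵢ × Lᵢ(x)
where Lᵢ(x) = Π_{j≠i} (x - xⱼ)/(xᵢ - xⱼ)

L_0(7.6) = (7.6 - 4)/(2 - 4) × (7.6 - 6)/(2 - 6) × (7.6 - 8)/(2 - 8) × (7.6 - 10)/(2 - 10) = 0.014400
L_1(7.6) = (7.6 - 2)/(4 - 2) × (7.6 - 6)/(4 - 6) × (7.6 - 8)/(4 - 8) × (7.6 - 10)/(4 - 10) = -0.089600
L_2(7.6) = (7.6 - 2)/(6 - 2) × (7.6 - 4)/(6 - 4) × (7.6 - 8)/(6 - 8) × (7.6 - 10)/(6 - 10) = 0.302400
L_3(7.6) = (7.6 - 2)/(8 - 2) × (7.6 - 4)/(8 - 4) × (7.6 - 6)/(8 - 6) × (7.6 - 10)/(8 - 10) = 0.806400
L_4(7.6) = (7.6 - 2)/(10 - 2) × (7.6 - 4)/(10 - 4) × (7.6 - 6)/(10 - 6) × (7.6 - 8)/(10 - 8) = -0.033600

P(7.6) = 19×L_0(7.6) + 24×L_1(7.6) + 15×L_2(7.6) + 1×L_3(7.6) + (-2)×L_4(7.6)
P(7.6) = 3.532800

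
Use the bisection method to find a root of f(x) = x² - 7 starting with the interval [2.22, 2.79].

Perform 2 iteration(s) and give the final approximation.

f(x) = x² - 7
Initial interval: [2.22, 2.79]

Iteration 1:
  c_1 = (2.220000 + 2.790000)/2 = 2.505000
  f(c_1) = f(2.505000) = -0.724975
  f(a) × f(c) ≥ 0, new interval: [2.505000, 2.790000]
Iteration 2:
  c_2 = (2.505000 + 2.790000)/2 = 2.647500
  f(c_2) = f(2.647500) = 0.009256
  f(a) × f(c) < 0, new interval: [2.505000, 2.647500]

After 2 iteration(s), the approximation is c_2 = 2.647500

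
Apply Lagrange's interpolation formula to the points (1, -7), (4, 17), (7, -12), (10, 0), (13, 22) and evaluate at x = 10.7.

Lagrange interpolation formula:
P(x) = Σ yᵢ × Lᵢ(x)
where Lᵢ(x) = Π_{j≠i} (x - xⱼ)/(xᵢ - xⱼ)

L_0(10.7) = (10.7 - 4)/(1 - 4) × (10.7 - 7)/(1 - 7) × (10.7 - 10)/(1 - 10) × (10.7 - 13)/(1 - 13) = -0.020531
L_1(10.7) = (10.7 - 1)/(4 - 1) × (10.7 - 7)/(4 - 7) × (10.7 - 10)/(4 - 10) × (10.7 - 13)/(4 - 13) = 0.118895
L_2(10.7) = (10.7 - 1)/(7 - 1) × (10.7 - 4)/(7 - 4) × (10.7 - 10)/(7 - 10) × (10.7 - 13)/(7 - 13) = -0.322944
L_3(10.7) = (10.7 - 1)/(10 - 1) × (10.7 - 4)/(10 - 4) × (10.7 - 7)/(10 - 7) × (10.7 - 13)/(10 - 13) = 1.137994
L_4(10.7) = (10.7 - 1)/(13 - 1) × (10.7 - 4)/(13 - 4) × (10.7 - 7)/(13 - 7) × (10.7 - 10)/(13 - 10) = 0.086586

P(10.7) = (-7)×L_0(10.7) + 17×L_1(10.7) + (-12)×L_2(10.7) + 0×L_3(10.7) + 22×L_4(10.7)
P(10.7) = 7.945160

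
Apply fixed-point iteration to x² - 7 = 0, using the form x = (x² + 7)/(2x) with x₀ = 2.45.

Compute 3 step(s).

Equation: x² - 7 = 0
Fixed-point form: x = (x² + 7)/(2x)
x₀ = 2.45

x_1 = g(2.450000) = 2.653571
x_2 = g(2.653571) = 2.645763
x_3 = g(2.645763) = 2.645751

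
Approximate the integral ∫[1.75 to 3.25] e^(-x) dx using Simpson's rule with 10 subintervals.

f(x) = e^(-x)
a = 1.75, b = 3.25, n = 10
h = (b - a)/n = 0.150000

Simpson's rule: (h/3)[f(x₀) + 4f(x₁) + 2f(x₂) + ... + f(xₙ)]

x_0 = 1.7500, f(x_0) = 0.173774, coefficient = 1
x_1 = 1.9000, f(x_1) = 0.149569, coefficient = 4
x_2 = 2.0500, f(x_2) = 0.128735, coefficient = 2
x_3 = 2.2000, f(x_3) = 0.110803, coefficient = 4
x_4 = 2.3500, f(x_4) = 0.095369, coefficient = 2
x_5 = 2.5000, f(x_5) = 0.082085, coefficient = 4
x_6 = 2.6500, f(x_6) = 0.070651, coefficient = 2
x_7 = 2.8000, f(x_7) = 0.060810, coefficient = 4
x_8 = 2.9500, f(x_8) = 0.052340, coefficient = 2
x_9 = 3.1000, f(x_9) = 0.045049, coefficient = 4
x_10 = 3.2500, f(x_10) = 0.038774, coefficient = 1

I ≈ (0.150000/3) × 2.700002 = 0.135000
Exact value: 0.135000
Error: 0.000000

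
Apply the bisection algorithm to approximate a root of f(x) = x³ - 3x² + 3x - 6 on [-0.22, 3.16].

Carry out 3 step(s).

f(x) = x³ - 3x² + 3x - 6
Initial interval: [-0.22, 3.16]

Iteration 1:
  c_1 = (-0.220000 + 3.160000)/2 = 1.470000
  f(c_1) = f(1.470000) = -4.896177
  f(a) × f(c) ≥ 0, new interval: [1.470000, 3.160000]
Iteration 2:
  c_2 = (1.470000 + 3.160000)/2 = 2.315000
  f(c_2) = f(2.315000) = -2.726069
  f(a) × f(c) ≥ 0, new interval: [2.315000, 3.160000]
Iteration 3:
  c_3 = (2.315000 + 3.160000)/2 = 2.737500
  f(c_3) = f(2.737500) = 0.245350
  f(a) × f(c) < 0, new interval: [2.315000, 2.737500]

After 3 iteration(s), the approximation is c_3 = 2.737500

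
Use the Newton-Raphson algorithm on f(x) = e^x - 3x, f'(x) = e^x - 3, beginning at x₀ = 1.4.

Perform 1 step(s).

f(x) = e^x - 3x
f'(x) = e^x - 3
x₀ = 1.4

Newton-Raphson formula: x_{n+1} = x_n - f(x_n)/f'(x_n)

Iteration 1:
  f(1.400000) = -0.144800
  f'(1.400000) = 1.055200
  x_1 = 1.400000 - (-0.144800)/1.055200 = 1.537225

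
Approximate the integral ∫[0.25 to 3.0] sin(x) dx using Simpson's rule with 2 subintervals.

f(x) = sin(x)
a = 0.25, b = 3.0, n = 2
h = (b - a)/n = 1.375000

Simpson's rule: (h/3)[f(x₀) + 4f(x₁) + 2f(x₂) + ... + f(xₙ)]

x_0 = 0.2500, f(x_0) = 0.247404, coefficient = 1
x_1 = 1.6250, f(x_1) = 0.998531, coefficient = 4
x_2 = 3.0000, f(x_2) = 0.141120, coefficient = 1

I ≈ (1.375000/3) × 4.382649 = 2.008714
Exact value: 1.958905
Error: 0.049809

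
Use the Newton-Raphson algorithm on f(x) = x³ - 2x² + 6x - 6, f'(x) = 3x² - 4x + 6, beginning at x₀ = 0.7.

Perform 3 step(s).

f(x) = x³ - 2x² + 6x - 6
f'(x) = 3x² - 4x + 6
x₀ = 0.7

Newton-Raphson formula: x_{n+1} = x_n - f(x_n)/f'(x_n)

Iteration 1:
  f(0.700000) = -2.437000
  f'(0.700000) = 4.670000
  x_1 = 0.700000 - (-2.437000)/4.670000 = 1.221842
Iteration 2:
  f(1.221842) = 0.169339
  f'(1.221842) = 5.591324
  x_2 = 1.221842 - 0.169339/5.591324 = 1.191556
Iteration 3:
  f(1.191556) = 0.001500
  f'(1.191556) = 5.493192
  x_3 = 1.191556 - 0.001500/5.493192 = 1.191282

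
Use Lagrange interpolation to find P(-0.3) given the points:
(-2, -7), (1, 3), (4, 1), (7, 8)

Lagrange interpolation formula:
P(x) = Σ yᵢ × Lᵢ(x)
where Lᵢ(x) = Π_{j≠i} (x - xⱼ)/(xᵢ - xⱼ)

L_0(-0.3) = (-0.3 - 1)/(-2 - 1) × (-0.3 - 4)/(-2 - 4) × (-0.3 - 7)/(-2 - 7) = 0.251895
L_1(-0.3) = (-0.3 - (-2))/(1 - (-2)) × (-0.3 - 4)/(1 - 4) × (-0.3 - 7)/(1 - 7) = 0.988204
L_2(-0.3) = (-0.3 - (-2))/(4 - (-2)) × (-0.3 - 1)/(4 - 1) × (-0.3 - 7)/(4 - 7) = -0.298759
L_3(-0.3) = (-0.3 - (-2))/(7 - (-2)) × (-0.3 - 1)/(7 - 1) × (-0.3 - 4)/(7 - 4) = 0.058660

P(-0.3) = (-7)×L_0(-0.3) + 3×L_1(-0.3) + 1×L_2(-0.3) + 8×L_3(-0.3)
P(-0.3) = 1.371870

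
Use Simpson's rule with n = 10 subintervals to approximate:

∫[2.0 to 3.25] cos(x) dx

f(x) = cos(x)
a = 2.0, b = 3.25, n = 10
h = (b - a)/n = 0.125000

Simpson's rule: (h/3)[f(x₀) + 4f(x₁) + 2f(x₂) + ... + f(xₙ)]

x_0 = 2.0000, f(x_0) = -0.416147, coefficient = 1
x_1 = 2.1250, f(x_1) = -0.526266, coefficient = 4
x_2 = 2.2500, f(x_2) = -0.628174, coefficient = 2
x_3 = 2.3750, f(x_3) = -0.720278, coefficient = 4
x_4 = 2.5000, f(x_4) = -0.801144, coefficient = 2
x_5 = 2.6250, f(x_5) = -0.869507, coefficient = 4
x_6 = 2.7500, f(x_6) = -0.924302, coefficient = 2
x_7 = 2.8750, f(x_7) = -0.964674, coefficient = 4
x_8 = 3.0000, f(x_8) = -0.989992, coefficient = 2
x_9 = 3.1250, f(x_9) = -0.999862, coefficient = 4
x_10 = 3.2500, f(x_10) = -0.994130, coefficient = 1

I ≈ (0.125000/3) × -24.419855 = -1.017494
Exact value: -1.017493
Error: 0.000001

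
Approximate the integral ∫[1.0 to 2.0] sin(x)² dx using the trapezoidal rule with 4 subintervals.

f(x) = sin(x)²
a = 1.0, b = 2.0, n = 4
h = (b - a)/n = 0.250000

Trapezoidal rule: (h/2)[f(x₀) + 2f(x₁) + 2f(x₂) + ... + f(xₙ)]

x_0 = 1.0000, f(x_0) = 0.708073, coefficient = 1
x_1 = 1.2500, f(x_1) = 0.900572, coefficient = 2
x_2 = 1.5000, f(x_2) = 0.994996, coefficient = 2
x_3 = 1.7500, f(x_3) = 0.968228, coefficient = 2
x_4 = 2.0000, f(x_4) = 0.826822, coefficient = 1

I ≈ (0.250000/2) × 7.262488 = 0.907811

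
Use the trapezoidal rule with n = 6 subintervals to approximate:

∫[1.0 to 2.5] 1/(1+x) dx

f(x) = 1/(1+x)
a = 1.0, b = 2.5, n = 6
h = (b - a)/n = 0.250000

Trapezoidal rule: (h/2)[f(x₀) + 2f(x₁) + 2f(x₂) + ... + f(xₙ)]

x_0 = 1.0000, f(x_0) = 0.500000, coefficient = 1
x_1 = 1.2500, f(x_1) = 0.444444, coefficient = 2
x_2 = 1.5000, f(x_2) = 0.400000, coefficient = 2
x_3 = 1.7500, f(x_3) = 0.363636, coefficient = 2
x_4 = 2.0000, f(x_4) = 0.333333, coefficient = 2
x_5 = 2.2500, f(x_5) = 0.307692, coefficient = 2
x_6 = 2.5000, f(x_6) = 0.285714, coefficient = 1

I ≈ (0.250000/2) × 4.483927 = 0.560491
Exact value: 0.559616
Error: 0.000875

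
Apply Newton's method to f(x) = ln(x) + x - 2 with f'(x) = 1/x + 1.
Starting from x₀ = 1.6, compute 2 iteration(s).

f(x) = ln(x) + x - 2
f'(x) = 1/x + 1
x₀ = 1.6

Newton-Raphson formula: x_{n+1} = x_n - f(x_n)/f'(x_n)

Iteration 1:
  f(1.600000) = 0.070004
  f'(1.600000) = 1.625000
  x_1 = 1.600000 - 0.070004/1.625000 = 1.556921
Iteration 2:
  f(1.556921) = -0.000369
  f'(1.556921) = 1.642293
  x_2 = 1.556921 - (-0.000369)/1.642293 = 1.557146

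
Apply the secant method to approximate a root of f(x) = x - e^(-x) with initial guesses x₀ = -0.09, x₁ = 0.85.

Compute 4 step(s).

f(x) = x - e^(-x)
x₀ = -0.09, x₁ = 0.85

Secant formula: x_{n+1} = x_n - f(x_n)(x_n - x_{n-1})/(f(x_n) - f(x_{n-1}))

Iteration 1:
  f(-0.090000) = -1.184174
  f(0.850000) = 0.422585
  x_2 = 0.850000 - 0.422585×(0.850000 - (-0.090000))/(0.422585 - (-1.184174))
       = 0.602776
Iteration 2:
  f(0.850000) = 0.422585
  f(0.602776) = 0.055485
  x_3 = 0.602776 - 0.055485×(0.602776 - 0.850000)/(0.055485 - 0.422585)
       = 0.565409
Iteration 3:
  f(0.602776) = 0.055485
  f(0.565409) = -0.002719
  x_4 = 0.565409 - (-0.002719)×(0.565409 - 0.602776)/(-0.002719 - 0.055485)
       = 0.567154
Iteration 4:
  f(0.565409) = -0.002719
  f(0.567154) = 0.000017
  x_5 = 0.567154 - 0.000017×(0.567154 - 0.565409)/(0.000017 - (-0.002719))
       = 0.567143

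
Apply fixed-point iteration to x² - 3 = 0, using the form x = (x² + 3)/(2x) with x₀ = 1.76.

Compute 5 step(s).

Equation: x² - 3 = 0
Fixed-point form: x = (x² + 3)/(2x)
x₀ = 1.76

x_1 = g(1.760000) = 1.732273
x_2 = g(1.732273) = 1.732051
x_3 = g(1.732051) = 1.732051
x_4 = g(1.732051) = 1.732051
x_5 = g(1.732051) = 1.732051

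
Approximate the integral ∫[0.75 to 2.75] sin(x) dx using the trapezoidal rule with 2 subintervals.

f(x) = sin(x)
a = 0.75, b = 2.75, n = 2
h = (b - a)/n = 1.000000

Trapezoidal rule: (h/2)[f(x₀) + 2f(x₁) + 2f(x₂) + ... + f(xₙ)]

x_0 = 0.7500, f(x_0) = 0.681639, coefficient = 1
x_1 = 1.7500, f(x_1) = 0.983986, coefficient = 2
x_2 = 2.7500, f(x_2) = 0.381661, coefficient = 1

I ≈ (1.000000/2) × 3.031272 = 1.515636
Exact value: 1.655991
Error: 0.140355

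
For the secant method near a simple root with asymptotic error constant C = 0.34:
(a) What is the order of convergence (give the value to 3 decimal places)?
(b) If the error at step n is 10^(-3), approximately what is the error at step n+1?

(a) Secant method has superlinear convergence with order φ = (1+√5)/2 ≈ 1.618.
    This means |e_{n+1}| ≈ C|e_n|^1.618.

(b) With |e_n| = 10^(-3) and C = 0.34:
    |e_{n+1}| ≈ 0.34 × (10^(-3))^1.618 = 0.34 × 10^(-4.85)

(a) ≈ 1.618 (golden ratio); (b) |e_{n+1}| ≈ 4.757e-06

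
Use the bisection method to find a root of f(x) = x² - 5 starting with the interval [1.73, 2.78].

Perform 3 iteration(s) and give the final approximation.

f(x) = x² - 5
Initial interval: [1.73, 2.78]

Iteration 1:
  c_1 = (1.730000 + 2.780000)/2 = 2.255000
  f(c_1) = f(2.255000) = 0.085025
  f(a) × f(c) < 0, new interval: [1.730000, 2.255000]
Iteration 2:
  c_2 = (1.730000 + 2.255000)/2 = 1.992500
  f(c_2) = f(1.992500) = -1.029944
  f(a) × f(c) ≥ 0, new interval: [1.992500, 2.255000]
Iteration 3:
  c_3 = (1.992500 + 2.255000)/2 = 2.123750
  f(c_3) = f(2.123750) = -0.489686
  f(a) × f(c) ≥ 0, new interval: [2.123750, 2.255000]

After 3 iteration(s), the approximation is c_3 = 2.123750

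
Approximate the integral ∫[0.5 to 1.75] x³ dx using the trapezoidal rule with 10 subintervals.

f(x) = x³
a = 0.5, b = 1.75, n = 10
h = (b - a)/n = 0.125000

Trapezoidal rule: (h/2)[f(x₀) + 2f(x₁) + 2f(x₂) + ... + f(xₙ)]

x_0 = 0.5000, f(x_0) = 0.125000, coefficient = 1
x_1 = 0.6250, f(x_1) = 0.244141, coefficient = 2
x_2 = 0.7500, f(x_2) = 0.421875, coefficient = 2
x_3 = 0.8750, f(x_3) = 0.669922, coefficient = 2
x_4 = 1.0000, f(x_4) = 1.000000, coefficient = 2
x_5 = 1.1250, f(x_5) = 1.423828, coefficient = 2
x_6 = 1.2500, f(x_6) = 1.953125, coefficient = 2
x_7 = 1.3750, f(x_7) = 2.599609, coefficient = 2
x_8 = 1.5000, f(x_8) = 3.375000, coefficient = 2
x_9 = 1.6250, f(x_9) = 4.291016, coefficient = 2
x_10 = 1.7500, f(x_10) = 5.359375, coefficient = 1

I ≈ (0.125000/2) × 37.441406 = 2.340088
Exact value: 2.329102
Error: 0.010986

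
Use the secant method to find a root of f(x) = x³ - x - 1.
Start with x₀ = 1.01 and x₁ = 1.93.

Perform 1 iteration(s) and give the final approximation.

f(x) = x³ - x - 1
x₀ = 1.01, x₁ = 1.93

Secant formula: x_{n+1} = x_n - f(x_n)(x_n - x_{n-1})/(f(x_n) - f(x_{n-1}))

Iteration 1:
  f(1.010000) = -0.979699
  f(1.930000) = 4.259057
  x_2 = 1.930000 - 4.259057×(1.930000 - 1.010000)/(4.259057 - (-0.979699))
       = 1.182049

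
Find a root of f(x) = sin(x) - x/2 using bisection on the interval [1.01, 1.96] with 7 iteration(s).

f(x) = sin(x) - x/2
Initial interval: [1.01, 1.96]

Iteration 1:
  c_1 = (1.010000 + 1.960000)/2 = 1.485000
  f(c_1) = f(1.485000) = 0.253822
  f(a) × f(c) ≥ 0, new interval: [1.485000, 1.960000]
Iteration 2:
  c_2 = (1.485000 + 1.960000)/2 = 1.722500
  f(c_2) = f(1.722500) = 0.127265
  f(a) × f(c) ≥ 0, new interval: [1.722500, 1.960000]
Iteration 3:
  c_3 = (1.722500 + 1.960000)/2 = 1.841250
  f(c_3) = f(1.841250) = 0.043025
  f(a) × f(c) ≥ 0, new interval: [1.841250, 1.960000]
Iteration 4:
  c_4 = (1.841250 + 1.960000)/2 = 1.900625
  f(c_4) = f(1.900625) = -0.004215
  f(a) × f(c) < 0, new interval: [1.841250, 1.900625]
Iteration 5:
  c_5 = (1.841250 + 1.900625)/2 = 1.870938
  f(c_5) = f(1.870938) = 0.019826
  f(a) × f(c) ≥ 0, new interval: [1.870938, 1.900625]
Iteration 6:
  c_6 = (1.870938 + 1.900625)/2 = 1.885781
  f(c_6) = f(1.885781) = 0.007910
  f(a) × f(c) ≥ 0, new interval: [1.885781, 1.900625]
Iteration 7:
  c_7 = (1.885781 + 1.900625)/2 = 1.893203
  f(c_7) = f(1.893203) = 0.001874
  f(a) × f(c) ≥ 0, new interval: [1.893203, 1.900625]

After 7 iteration(s), the approximation is c_7 = 1.893203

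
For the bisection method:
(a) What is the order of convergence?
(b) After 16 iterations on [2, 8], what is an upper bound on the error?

(a) Bisection has linear (order 1) convergence; the error is halved each step.

(b) Error bound = (b-a)/2^n = (8 - 2)/2^{16}
    = 6/2^{16}

(a) 1 (linear); (b) error ≤ 9.16e-05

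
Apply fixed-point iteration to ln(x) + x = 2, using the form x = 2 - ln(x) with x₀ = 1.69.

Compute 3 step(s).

Equation: ln(x) + x = 2
Fixed-point form: x = 2 - ln(x)
x₀ = 1.69

x_1 = g(1.690000) = 1.475271
x_2 = g(1.475271) = 1.611158
x_3 = g(1.611158) = 1.523047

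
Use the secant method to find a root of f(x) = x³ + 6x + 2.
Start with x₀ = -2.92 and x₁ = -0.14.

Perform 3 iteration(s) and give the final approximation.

f(x) = x³ + 6x + 2
x₀ = -2.92, x₁ = -0.14

Secant formula: x_{n+1} = x_n - f(x_n)(x_n - x_{n-1})/(f(x_n) - f(x_{n-1}))

Iteration 1:
  f(-2.920000) = -40.417088
  f(-0.140000) = 1.157256
  x_2 = -0.140000 - 1.157256×(-0.140000 - (-2.920000))/(1.157256 - (-40.417088))
       = -0.217384
Iteration 2:
  f(-0.140000) = 1.157256
  f(-0.217384) = 0.685426
  x_3 = -0.217384 - 0.685426×(-0.217384 - (-0.140000))/(0.685426 - 1.157256)
       = -0.329798
Iteration 3:
  f(-0.217384) = 0.685426
  f(-0.329798) = -0.014662
  x_4 = -0.329798 - (-0.014662)×(-0.329798 - (-0.217384))/(-0.014662 - 0.685426)
       = -0.327444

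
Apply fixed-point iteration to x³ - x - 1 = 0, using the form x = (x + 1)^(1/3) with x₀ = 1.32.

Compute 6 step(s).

Equation: x³ - x - 1 = 0
Fixed-point form: x = (x + 1)^(1/3)
x₀ = 1.32

x_1 = g(1.320000) = 1.323821
x_2 = g(1.323821) = 1.324548
x_3 = g(1.324548) = 1.324686
x_4 = g(1.324686) = 1.324712
x_5 = g(1.324712) = 1.324717
x_6 = g(1.324717) = 1.324718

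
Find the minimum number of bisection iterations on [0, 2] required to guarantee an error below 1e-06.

We need (b-a)/2^n ≤ 1e-06
(2 - 0)/2^n ≤ 1e-06
2/2^n ≤ 1e-06
2^n ≥ 2000000
n ≥ log₂(2000000) = 20.93
n ≥ 21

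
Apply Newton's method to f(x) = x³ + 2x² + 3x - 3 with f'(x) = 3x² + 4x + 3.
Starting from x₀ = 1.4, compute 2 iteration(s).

f(x) = x³ + 2x² + 3x - 3
f'(x) = 3x² + 4x + 3
x₀ = 1.4

Newton-Raphson formula: x_{n+1} = x_n - f(x_n)/f'(x_n)

Iteration 1:
  f(1.400000) = 7.864000
  f'(1.400000) = 14.480000
  x_1 = 1.400000 - 7.864000/14.480000 = 0.856906
Iteration 2:
  f(0.856906) = 1.668510
  f'(0.856906) = 8.630488
  x_2 = 0.856906 - 1.668510/8.630488 = 0.663579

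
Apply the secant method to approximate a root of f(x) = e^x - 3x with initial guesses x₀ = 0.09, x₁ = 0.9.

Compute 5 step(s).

f(x) = e^x - 3x
x₀ = 0.09, x₁ = 0.9

Secant formula: x_{n+1} = x_n - f(x_n)(x_n - x_{n-1})/(f(x_n) - f(x_{n-1}))

Iteration 1:
  f(0.090000) = 0.824174
  f(0.900000) = -0.240397
  x_2 = 0.900000 - (-0.240397)×(0.900000 - 0.090000)/(-0.240397 - 0.824174)
       = 0.717089
Iteration 2:
  f(0.900000) = -0.240397
  f(0.717089) = -0.102806
  x_3 = 0.717089 - (-0.102806)×(0.717089 - 0.900000)/(-0.102806 - (-0.240397))
       = 0.580421
Iteration 3:
  f(0.717089) = -0.102806
  f(0.580421) = 0.045527
  x_4 = 0.580421 - 0.045527×(0.580421 - 0.717089)/(0.045527 - (-0.102806))
       = 0.622368
Iteration 4:
  f(0.580421) = 0.045527
  f(0.622368) = -0.003769
  x_5 = 0.622368 - (-0.003769)×(0.622368 - 0.580421)/(-0.003769 - 0.045527)
       = 0.619161
Iteration 5:
  f(0.622368) = -0.003769
  f(0.619161) = -0.000114
  x_6 = 0.619161 - (-0.000114)×(0.619161 - 0.622368)/(-0.000114 - (-0.003769))
       = 0.619061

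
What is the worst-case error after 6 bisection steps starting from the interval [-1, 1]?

Bisection error bound: |error| ≤ (b-a)/2^n
|error| ≤ (1 - (-1))/2^6 = 2/2^6
|error| ≤ 0.0312500000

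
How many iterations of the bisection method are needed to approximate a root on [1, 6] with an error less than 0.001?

We need (b-a)/2^n ≤ 0.001
(6 - 1)/2^n ≤ 0.001
5/2^n ≤ 0.001
2^n ≥ 5000
n ≥ log₂(5000) = 12.29
n ≥ 13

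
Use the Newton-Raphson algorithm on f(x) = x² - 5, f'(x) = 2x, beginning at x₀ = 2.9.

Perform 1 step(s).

f(x) = x² - 5
f'(x) = 2x
x₀ = 2.9

Newton-Raphson formula: x_{n+1} = x_n - f(x_n)/f'(x_n)

Iteration 1:
  f(2.900000) = 3.410000
  f'(2.900000) = 5.800000
  x_1 = 2.900000 - 3.410000/5.800000 = 2.312069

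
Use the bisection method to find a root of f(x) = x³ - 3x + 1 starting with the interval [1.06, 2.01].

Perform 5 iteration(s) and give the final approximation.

f(x) = x³ - 3x + 1
Initial interval: [1.06, 2.01]

Iteration 1:
  c_1 = (1.060000 + 2.010000)/2 = 1.535000
  f(c_1) = f(1.535000) = 0.011805
  f(a) × f(c) < 0, new interval: [1.060000, 1.535000]
Iteration 2:
  c_2 = (1.060000 + 1.535000)/2 = 1.297500
  f(c_2) = f(1.297500) = -0.708151
  f(a) × f(c) ≥ 0, new interval: [1.297500, 1.535000]
Iteration 3:
  c_3 = (1.297500 + 1.535000)/2 = 1.416250
  f(c_3) = f(1.416250) = -0.408087
  f(a) × f(c) ≥ 0, new interval: [1.416250, 1.535000]
Iteration 4:
  c_4 = (1.416250 + 1.535000)/2 = 1.475625
  f(c_4) = f(1.475625) = -0.213747
  f(a) × f(c) ≥ 0, new interval: [1.475625, 1.535000]
Iteration 5:
  c_5 = (1.475625 + 1.535000)/2 = 1.505313
  f(c_5) = f(1.505313) = -0.104951
  f(a) × f(c) ≥ 0, new interval: [1.505313, 1.535000]

After 5 iteration(s), the approximation is c_5 = 1.505313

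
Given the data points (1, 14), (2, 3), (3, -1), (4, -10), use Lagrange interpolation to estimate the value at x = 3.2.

Lagrange interpolation formula:
P(x) = Σ yᵢ × Lᵢ(x)
where Lᵢ(x) = Π_{j≠i} (x - xⱼ)/(xᵢ - xⱼ)

L_0(3.2) = (3.2 - 2)/(1 - 2) × (3.2 - 3)/(1 - 3) × (3.2 - 4)/(1 - 4) = 0.032000
L_1(3.2) = (3.2 - 1)/(2 - 1) × (3.2 - 3)/(2 - 3) × (3.2 - 4)/(2 - 4) = -0.176000
L_2(3.2) = (3.2 - 1)/(3 - 1) × (3.2 - 2)/(3 - 2) × (3.2 - 4)/(3 - 4) = 1.056000
L_3(3.2) = (3.2 - 1)/(4 - 1) × (3.2 - 2)/(4 - 2) × (3.2 - 3)/(4 - 3) = 0.088000

P(3.2) = 14×L_0(3.2) + 3×L_1(3.2) + (-1)×L_2(3.2) + (-10)×L_3(3.2)
P(3.2) = -2.016000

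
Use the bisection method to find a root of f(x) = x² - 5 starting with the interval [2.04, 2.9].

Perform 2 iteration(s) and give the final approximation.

f(x) = x² - 5
Initial interval: [2.04, 2.9]

Iteration 1:
  c_1 = (2.040000 + 2.900000)/2 = 2.470000
  f(c_1) = f(2.470000) = 1.100900
  f(a) × f(c) < 0, new interval: [2.040000, 2.470000]
Iteration 2:
  c_2 = (2.040000 + 2.470000)/2 = 2.255000
  f(c_2) = f(2.255000) = 0.085025
  f(a) × f(c) < 0, new interval: [2.040000, 2.255000]

After 2 iteration(s), the approximation is c_2 = 2.255000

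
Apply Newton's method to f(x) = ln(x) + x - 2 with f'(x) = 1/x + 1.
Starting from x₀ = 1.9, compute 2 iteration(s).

f(x) = ln(x) + x - 2
f'(x) = 1/x + 1
x₀ = 1.9

Newton-Raphson formula: x_{n+1} = x_n - f(x_n)/f'(x_n)

Iteration 1:
  f(1.900000) = 0.541854
  f'(1.900000) = 1.526316
  x_1 = 1.900000 - 0.541854/1.526316 = 1.544992
Iteration 2:
  f(1.544992) = -0.019989
  f'(1.544992) = 1.647252
  x_2 = 1.544992 - (-0.019989)/1.647252 = 1.557127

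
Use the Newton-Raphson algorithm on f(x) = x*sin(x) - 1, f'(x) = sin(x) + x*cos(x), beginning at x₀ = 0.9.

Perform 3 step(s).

f(x) = x*sin(x) - 1
f'(x) = sin(x) + x*cos(x)
x₀ = 0.9

Newton-Raphson formula: x_{n+1} = x_n - f(x_n)/f'(x_n)

Iteration 1:
  f(0.900000) = -0.295006
  f'(0.900000) = 1.342776
  x_1 = 0.900000 - (-0.295006)/1.342776 = 1.119698
Iteration 2:
  f(1.119698) = 0.007694
  f'(1.119698) = 1.388106
  x_2 = 1.119698 - 0.007694/1.388106 = 1.114156
Iteration 3:
  f(1.114156) = -0.000002
  f'(1.114156) = 1.388810
  x_3 = 1.114156 - (-0.000002)/1.388810 = 1.114157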